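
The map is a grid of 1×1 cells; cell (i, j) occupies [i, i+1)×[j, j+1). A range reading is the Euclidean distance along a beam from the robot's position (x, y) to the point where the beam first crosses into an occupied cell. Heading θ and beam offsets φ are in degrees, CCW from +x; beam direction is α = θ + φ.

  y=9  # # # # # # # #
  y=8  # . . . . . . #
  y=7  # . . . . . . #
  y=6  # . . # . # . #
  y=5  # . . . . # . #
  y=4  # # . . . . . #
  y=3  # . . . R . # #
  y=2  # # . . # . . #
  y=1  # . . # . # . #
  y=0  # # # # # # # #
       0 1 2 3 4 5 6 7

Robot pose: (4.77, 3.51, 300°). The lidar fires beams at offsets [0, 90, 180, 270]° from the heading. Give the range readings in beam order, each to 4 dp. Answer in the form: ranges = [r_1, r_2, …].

beam 1: φ=0°, α=300°
  cosα=0.5000 sinα=-0.8660 | (4,3) | tMaxX 0.4600 tMaxY 0.5889 | tΔX 2.0000 tΔY 1.1547
    t=0.4600 [x] (5,3)
    t=0.5889 [y] (5,2)
    t=1.7436 [y] (5,1) — stop
  → r_1 = 1.7436
beam 2: φ=90°, α=30°
  cosα=0.8660 sinα=0.5000 | (4,3) | tMaxX 0.2656 tMaxY 0.9800 | tΔX 1.1547 tΔY 2.0000
    t=0.2656 [x] (5,3)
    t=0.9800 [y] (5,4)
    t=1.4203 [x] (6,4)
    t=2.5750 [x] (7,4) — stop
  → r_2 = 2.5750
beam 3: φ=180°, α=120°
  cosα=-0.5000 sinα=0.8660 | (4,3) | tMaxX 1.5400 tMaxY 0.5658 | tΔX 2.0000 tΔY 1.1547
    t=0.5658 [y] (4,4)
    t=1.5400 [x] (3,4)
    t=1.7205 [y] (3,5)
    t=2.8752 [y] (3,6) — stop
  → r_3 = 2.8752
beam 4: φ=270°, α=210°
  cosα=-0.8660 sinα=-0.5000 | (4,3) | tMaxX 0.8891 tMaxY 1.0200 | tΔX 1.1547 tΔY 2.0000
    t=0.8891 [x] (3,3)
    t=1.0200 [y] (3,2)
    t=2.0438 [x] (2,2)
    t=3.0200 [y] (2,1)
    t=3.1985 [x] (1,1)
    t=4.3532 [x] (0,1) — stop
  → r_4 = 4.3532

ranges = [1.7436, 2.5750, 2.8752, 4.3532]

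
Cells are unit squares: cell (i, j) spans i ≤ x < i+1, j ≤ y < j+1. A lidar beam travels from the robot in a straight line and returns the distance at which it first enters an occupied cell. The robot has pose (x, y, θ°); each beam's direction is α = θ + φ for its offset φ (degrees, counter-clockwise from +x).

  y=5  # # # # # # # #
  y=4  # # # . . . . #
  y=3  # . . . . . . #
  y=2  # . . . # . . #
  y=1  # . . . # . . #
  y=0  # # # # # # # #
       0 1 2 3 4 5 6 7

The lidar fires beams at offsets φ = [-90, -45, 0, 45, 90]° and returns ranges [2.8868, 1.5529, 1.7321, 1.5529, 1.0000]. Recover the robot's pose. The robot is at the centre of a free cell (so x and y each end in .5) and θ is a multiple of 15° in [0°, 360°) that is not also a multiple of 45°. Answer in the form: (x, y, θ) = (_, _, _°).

(x, y, θ) = (6.5, 2.5, 210°)

Candidates: 20 free-cell centres × 16 headings = 320 poses. Raycast each; keep the one whose scan matches to 4 dp.
  (1.5, 1.5, 120°): beam 2 = 2.5882 ≠ 1.5529 ✗
  (2.5, 1.5, 120°): beam 1 = 1.7321 ≠ 2.8868 ✗
  (5.5, 1.5, 120°): beam 1 = 1.7321 ≠ 2.8868 ✗
  (1.5, 3.5, 240°): beam 1 = 0.5774 ≠ 2.8868 ✗
  …
  (6.5, 2.5, 210°): r_1=2.8868, r_2=1.5529, r_3=1.7321, r_4=1.5529, r_5=1.0000 — all match ✓
No second candidate reproduces the full scan.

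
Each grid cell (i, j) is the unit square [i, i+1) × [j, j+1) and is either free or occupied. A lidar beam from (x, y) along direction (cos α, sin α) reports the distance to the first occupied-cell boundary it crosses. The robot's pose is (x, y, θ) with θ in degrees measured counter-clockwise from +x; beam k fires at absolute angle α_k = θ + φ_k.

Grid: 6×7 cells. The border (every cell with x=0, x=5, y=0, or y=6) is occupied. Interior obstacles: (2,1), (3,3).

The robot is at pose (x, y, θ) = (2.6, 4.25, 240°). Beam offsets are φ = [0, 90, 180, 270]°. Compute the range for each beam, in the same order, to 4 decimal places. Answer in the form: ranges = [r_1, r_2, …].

ranges = [3.2000, 0.5000, 2.0207, 1.8475]

beam 1: φ=0°, α=240°
  direction (-0.5000, -0.8660); cell (2,4); t to first gridline: x 1.2000, y 0.2887 (then +2.0000 / +1.1547)
    (2,3) via y @ 0.2887
    (1,3) via x @ 1.2000
    (1,2) via y @ 1.4434
    (1,1) via y @ 2.5981
    (0,1) via x @ 3.2000  # hit
  → r_1 = 3.2000
beam 2: φ=90°, α=330°
  direction (0.8660, -0.5000); cell (2,4); t to first gridline: x 0.4619, y 0.5000 (then +1.1547 / +2.0000)
    (3,4) via x @ 0.4619
    (3,3) via y @ 0.5000  # hit
  → r_2 = 0.5000
beam 3: φ=180°, α=60°
  direction (0.5000, 0.8660); cell (2,4); t to first gridline: x 0.8000, y 0.8660 (then +2.0000 / +1.1547)
    (3,4) via x @ 0.8000
    (3,5) via y @ 0.8660
    (3,6) via y @ 2.0207  # hit
  → r_3 = 2.0207
beam 4: φ=270°, α=150°
  direction (-0.8660, 0.5000); cell (2,4); t to first gridline: x 0.6928, y 1.5000 (then +1.1547 / +2.0000)
    (1,4) via x @ 0.6928
    (1,5) via y @ 1.5000
    (0,5) via x @ 1.8475  # hit
  → r_4 = 1.8475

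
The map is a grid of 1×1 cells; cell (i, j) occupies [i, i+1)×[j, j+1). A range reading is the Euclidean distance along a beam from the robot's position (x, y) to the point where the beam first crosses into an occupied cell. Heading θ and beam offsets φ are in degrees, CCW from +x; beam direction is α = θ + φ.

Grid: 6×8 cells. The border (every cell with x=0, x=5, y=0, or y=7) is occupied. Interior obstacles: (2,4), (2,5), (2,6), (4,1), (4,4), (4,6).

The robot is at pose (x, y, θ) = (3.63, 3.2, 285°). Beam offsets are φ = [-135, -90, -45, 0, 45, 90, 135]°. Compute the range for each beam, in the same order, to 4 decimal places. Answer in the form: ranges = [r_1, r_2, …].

ranges = [1.6000, 2.7228, 2.5403, 1.4296, 1.5819, 1.4183, 0.9238]

beam 1: φ=-135°, α=150°
  direction (-0.8660, 0.5000); cell (3,3); t to first gridline: x 0.7275, y 1.6000 (then +1.1547 / +2.0000)
    (2,3) via x @ 0.7275
    (2,4) via y @ 1.6000  # hit
  → r_1 = 1.6000
beam 2: φ=-90°, α=195°
  direction (-0.9659, -0.2588); cell (3,3); t to first gridline: x 0.6522, y 0.7727 (then +1.0353 / +3.8637)
    (2,3) via x @ 0.6522
    (2,2) via y @ 0.7727
    (1,2) via x @ 1.6875
    (0,2) via x @ 2.7228  # hit
  → r_2 = 2.7228
beam 3: φ=-45°, α=240°
  direction (-0.5000, -0.8660); cell (3,3); t to first gridline: x 1.2600, y 0.2309 (then +2.0000 / +1.1547)
    (3,2) via y @ 0.2309
    (2,2) via x @ 1.2600
    (2,1) via y @ 1.3856
    (2,0) via y @ 2.5403  # hit
  → r_3 = 2.5403
beam 4: φ=0°, α=285°
  direction (0.2588, -0.9659); cell (3,3); t to first gridline: x 1.4296, y 0.2071 (then +3.8637 / +1.0353)
    (3,2) via y @ 0.2071
    (3,1) via y @ 1.2423
    (4,1) via x @ 1.4296  # hit
  → r_4 = 1.4296
beam 5: φ=45°, α=330°
  direction (0.8660, -0.5000); cell (3,3); t to first gridline: x 0.4272, y 0.4000 (then +1.1547 / +2.0000)
    (3,2) via y @ 0.4000
    (4,2) via x @ 0.4272
    (5,2) via x @ 1.5819  # hit
  → r_5 = 1.5819
beam 6: φ=90°, α=15°
  direction (0.9659, 0.2588); cell (3,3); t to first gridline: x 0.3831, y 3.0910 (then +1.0353 / +3.8637)
    (4,3) via x @ 0.3831
    (5,3) via x @ 1.4183  # hit
  → r_6 = 1.4183
beam 7: φ=135°, α=60°
  direction (0.5000, 0.8660); cell (3,3); t to first gridline: x 0.7400, y 0.9238 (then +2.0000 / +1.1547)
    (4,3) via x @ 0.7400
    (4,4) via y @ 0.9238  # hit
  → r_7 = 0.9238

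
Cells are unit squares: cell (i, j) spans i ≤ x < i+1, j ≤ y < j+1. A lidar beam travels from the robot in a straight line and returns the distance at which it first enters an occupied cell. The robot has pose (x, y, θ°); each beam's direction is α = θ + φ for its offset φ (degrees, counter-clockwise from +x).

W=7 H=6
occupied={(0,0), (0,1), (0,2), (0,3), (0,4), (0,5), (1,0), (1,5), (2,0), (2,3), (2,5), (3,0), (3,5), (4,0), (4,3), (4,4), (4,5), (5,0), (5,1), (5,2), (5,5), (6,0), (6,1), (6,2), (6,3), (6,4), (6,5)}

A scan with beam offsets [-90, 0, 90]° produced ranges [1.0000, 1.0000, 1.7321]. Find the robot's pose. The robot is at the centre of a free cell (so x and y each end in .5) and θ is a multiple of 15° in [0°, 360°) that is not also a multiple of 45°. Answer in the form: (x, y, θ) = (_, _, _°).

Enumerate (i+0.5, j+0.5, θ) over the 15 free cells and 16 admissible headings. For each, cast all 3 beams and compare to the given ranges.
  (1.5, 4.5, 330°): beam 3 = 0.5774 ≠ 1.7321 ✗
  (3.5, 3.5, 345°): beam 1 = 2.5882 ≠ 1.0000 ✗
  (5.5, 3.5, 15°): beam 1 = 0.5176 ≠ 1.0000 ✗
  (5.5, 3.5, 150°): beam 2 = 0.5774 ≠ 1.0000 ✗
  …
  (3.5, 2.5, 150°): r_1=1.0000, r_2=1.0000, r_3=1.7321 — all match ✓
No second candidate reproduces the full scan.

(x, y, θ) = (3.5, 2.5, 150°)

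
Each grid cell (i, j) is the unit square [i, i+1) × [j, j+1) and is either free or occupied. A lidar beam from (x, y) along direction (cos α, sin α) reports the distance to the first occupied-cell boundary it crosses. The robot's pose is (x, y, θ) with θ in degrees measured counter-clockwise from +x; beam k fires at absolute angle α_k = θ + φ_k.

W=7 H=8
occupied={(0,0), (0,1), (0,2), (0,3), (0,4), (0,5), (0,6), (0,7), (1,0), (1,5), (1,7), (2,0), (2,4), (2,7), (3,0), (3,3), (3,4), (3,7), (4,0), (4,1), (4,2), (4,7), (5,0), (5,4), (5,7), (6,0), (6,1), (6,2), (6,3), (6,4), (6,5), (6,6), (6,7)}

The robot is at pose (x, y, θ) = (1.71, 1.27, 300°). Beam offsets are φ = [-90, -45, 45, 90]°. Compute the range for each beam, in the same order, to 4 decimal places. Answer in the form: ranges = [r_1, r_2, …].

beam 1: φ=-90°, α=210°
  d=(-0.8660,-0.5000)  start (1,1)  tX=0.8198 tY=0.5400  stride 1/|dx|=1.1547 1/|dy|=2.0000
    cross y-line → (1,0), t=0.5400 (wall)
  → r_1 = 0.5400
beam 2: φ=-45°, α=255°
  d=(-0.2588,-0.9659)  start (1,1)  tX=2.7432 tY=0.2795  stride 1/|dx|=3.8637 1/|dy|=1.0353
    cross y-line → (1,0), t=0.2795 (wall)
  → r_2 = 0.2795
beam 3: φ=45°, α=345°
  d=(0.9659,-0.2588)  start (1,1)  tX=0.3002 tY=1.0432  stride 1/|dx|=1.0353 1/|dy|=3.8637
    cross x-line → (2,1), t=0.3002
    cross y-line → (2,0), t=1.0432 (wall)
  → r_3 = 1.0432
beam 4: φ=90°, α=30°
  d=(0.8660,0.5000)  start (1,1)  tX=0.3349 tY=1.4600  stride 1/|dx|=1.1547 1/|dy|=2.0000
    cross x-line → (2,1), t=0.3349
    cross y-line → (2,2), t=1.4600
    cross x-line → (3,2), t=1.4896
    cross x-line → (4,2), t=2.6443 (wall)
  → r_4 = 2.6443

ranges = [0.5400, 0.2795, 1.0432, 2.6443]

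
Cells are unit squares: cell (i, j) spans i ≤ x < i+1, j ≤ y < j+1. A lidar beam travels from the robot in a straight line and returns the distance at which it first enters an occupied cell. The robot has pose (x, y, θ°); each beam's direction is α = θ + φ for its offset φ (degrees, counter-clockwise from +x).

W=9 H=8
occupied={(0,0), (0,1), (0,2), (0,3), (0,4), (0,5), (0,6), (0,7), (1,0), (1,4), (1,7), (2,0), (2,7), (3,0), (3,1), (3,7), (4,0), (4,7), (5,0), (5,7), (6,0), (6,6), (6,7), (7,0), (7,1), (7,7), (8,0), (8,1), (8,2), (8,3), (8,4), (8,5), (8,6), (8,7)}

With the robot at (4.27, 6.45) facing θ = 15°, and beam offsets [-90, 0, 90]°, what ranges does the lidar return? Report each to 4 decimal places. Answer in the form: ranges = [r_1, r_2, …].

beam 1: φ=-90°, α=285°
  d=(0.2588,-0.9659)  start (4,6)  tX=2.8205 tY=0.4659  stride 1/|dx|=3.8637 1/|dy|=1.0353
    cross y-line → (4,5), t=0.4659
    cross y-line → (4,4), t=1.5012
    cross y-line → (4,3), t=2.5364
    cross x-line → (5,3), t=2.8205
    cross y-line → (5,2), t=3.5717
    cross y-line → (5,1), t=4.6070
    cross y-line → (5,0), t=5.6423 (wall)
  → r_1 = 5.6423
beam 2: φ=0°, α=15°
  d=(0.9659,0.2588)  start (4,6)  tX=0.7558 tY=2.1250  stride 1/|dx|=1.0353 1/|dy|=3.8637
    cross x-line → (5,6), t=0.7558
    cross x-line → (6,6), t=1.7910 (wall)
  → r_2 = 1.7910
beam 3: φ=90°, α=105°
  d=(-0.2588,0.9659)  start (4,6)  tX=1.0432 tY=0.5694  stride 1/|dx|=3.8637 1/|dy|=1.0353
    cross y-line → (4,7), t=0.5694 (wall)
  → r_3 = 0.5694

ranges = [5.6423, 1.7910, 0.5694]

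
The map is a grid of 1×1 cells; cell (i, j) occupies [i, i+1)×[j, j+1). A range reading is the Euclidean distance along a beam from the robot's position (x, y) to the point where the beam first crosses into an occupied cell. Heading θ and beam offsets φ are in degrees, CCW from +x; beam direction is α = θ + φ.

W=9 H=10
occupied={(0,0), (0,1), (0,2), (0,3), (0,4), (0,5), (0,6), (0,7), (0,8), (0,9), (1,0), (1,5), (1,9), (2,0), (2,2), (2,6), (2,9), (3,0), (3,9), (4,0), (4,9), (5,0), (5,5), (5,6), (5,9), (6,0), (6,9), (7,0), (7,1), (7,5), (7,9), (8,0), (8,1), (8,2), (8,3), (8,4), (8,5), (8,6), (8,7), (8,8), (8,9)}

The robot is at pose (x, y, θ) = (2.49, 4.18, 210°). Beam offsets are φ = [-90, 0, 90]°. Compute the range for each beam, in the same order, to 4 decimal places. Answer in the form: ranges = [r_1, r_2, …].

ranges = [0.9800, 1.7205, 3.6719]

beam 1: φ=-90°, α=120°
  dir = (cos 120°, sin 120°) = (-0.5000, 0.8660); from cell (2,4)
  next x-line at t=0.9800, next y-line at t=0.9469; Δt_x=2.0000, Δt_y=1.1547
    y: enter (2,5) at t=0.9469
    x: enter (1,5) at t=0.9800 ← occupied
  → r_1 = 0.9800
beam 2: φ=0°, α=210°
  dir = (cos 210°, sin 210°) = (-0.8660, -0.5000); from cell (2,4)
  next x-line at t=0.5658, next y-line at t=0.3600; Δt_x=1.1547, Δt_y=2.0000
    y: enter (2,3) at t=0.3600
    x: enter (1,3) at t=0.5658
    x: enter (0,3) at t=1.7205 ← occupied
  → r_2 = 1.7205
beam 3: φ=90°, α=300°
  dir = (cos 300°, sin 300°) = (0.5000, -0.8660); from cell (2,4)
  next x-line at t=1.0200, next y-line at t=0.2078; Δt_x=2.0000, Δt_y=1.1547
    y: enter (2,3) at t=0.2078
    x: enter (3,3) at t=1.0200
    y: enter (3,2) at t=1.3625
    y: enter (3,1) at t=2.5172
    x: enter (4,1) at t=3.0200
    y: enter (4,0) at t=3.6719 ← occupied
  → r_3 = 3.6719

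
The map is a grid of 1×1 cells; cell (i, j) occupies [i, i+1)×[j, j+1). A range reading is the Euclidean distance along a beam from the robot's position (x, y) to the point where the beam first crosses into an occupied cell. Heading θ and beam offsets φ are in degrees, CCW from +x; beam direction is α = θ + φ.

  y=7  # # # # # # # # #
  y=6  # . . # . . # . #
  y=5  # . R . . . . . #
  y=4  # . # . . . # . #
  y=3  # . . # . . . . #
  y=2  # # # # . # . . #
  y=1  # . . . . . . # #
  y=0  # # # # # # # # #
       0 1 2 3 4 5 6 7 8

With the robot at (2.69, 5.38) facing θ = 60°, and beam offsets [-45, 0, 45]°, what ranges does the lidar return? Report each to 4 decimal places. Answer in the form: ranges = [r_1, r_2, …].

beam 1: φ=-45°, α=15°
  dir = (cos 15°, sin 15°) = (0.9659, 0.2588); from cell (2,5)
  next x-line at t=0.3209, next y-line at t=2.3955; Δt_x=1.0353, Δt_y=3.8637
    x: enter (3,5) at t=0.3209
    x: enter (4,5) at t=1.3562
    x: enter (5,5) at t=2.3915
    y: enter (5,6) at t=2.3955
    x: enter (6,6) at t=3.4268 ← occupied
  → r_1 = 3.4268
beam 2: φ=0°, α=60°
  dir = (cos 60°, sin 60°) = (0.5000, 0.8660); from cell (2,5)
  next x-line at t=0.6200, next y-line at t=0.7159; Δt_x=2.0000, Δt_y=1.1547
    x: enter (3,5) at t=0.6200
    y: enter (3,6) at t=0.7159 ← occupied
  → r_2 = 0.7159
beam 3: φ=45°, α=105°
  dir = (cos 105°, sin 105°) = (-0.2588, 0.9659); from cell (2,5)
  next x-line at t=2.6660, next y-line at t=0.6419; Δt_x=3.8637, Δt_y=1.0353
    y: enter (2,6) at t=0.6419
    y: enter (2,7) at t=1.6771 ← occupied
  → r_3 = 1.6771

ranges = [3.4268, 0.7159, 1.6771]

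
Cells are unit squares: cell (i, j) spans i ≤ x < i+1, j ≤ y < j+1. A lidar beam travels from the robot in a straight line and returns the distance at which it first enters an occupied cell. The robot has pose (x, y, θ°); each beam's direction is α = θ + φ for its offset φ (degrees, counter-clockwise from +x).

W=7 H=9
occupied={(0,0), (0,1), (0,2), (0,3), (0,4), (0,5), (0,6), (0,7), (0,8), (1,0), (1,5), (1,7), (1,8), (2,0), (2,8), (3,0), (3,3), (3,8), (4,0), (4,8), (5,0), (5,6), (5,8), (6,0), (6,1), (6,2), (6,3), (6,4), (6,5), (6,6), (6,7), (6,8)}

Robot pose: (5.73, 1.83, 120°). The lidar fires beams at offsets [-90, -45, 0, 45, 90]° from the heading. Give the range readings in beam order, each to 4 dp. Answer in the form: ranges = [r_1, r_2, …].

beam 1: φ=-90°, α=30°
  cosα=0.8660 sinα=0.5000 | (5,1) | tMaxX 0.3118 tMaxY 0.3400 | tΔX 1.1547 tΔY 2.0000
    t=0.3118 [x] (6,1) — stop
  → r_1 = 0.3118
beam 2: φ=-45°, α=75°
  cosα=0.2588 sinα=0.9659 | (5,1) | tMaxX 1.0432 tMaxY 0.1760 | tΔX 3.8637 tΔY 1.0353
    t=0.1760 [y] (5,2)
    t=1.0432 [x] (6,2) — stop
  → r_2 = 1.0432
beam 3: φ=0°, α=120°
  cosα=-0.5000 sinα=0.8660 | (5,1) | tMaxX 1.4600 tMaxY 0.1963 | tΔX 2.0000 tΔY 1.1547
    t=0.1963 [y] (5,2)
    t=1.3510 [y] (5,3)
    t=1.4600 [x] (4,3)
    t=2.5057 [y] (4,4)
    t=3.4600 [x] (3,4)
    t=3.6604 [y] (3,5)
    t=4.8151 [y] (3,6)
    t=5.4600 [x] (2,6)
    t=5.9698 [y] (2,7)
    t=7.1245 [y] (2,8) — stop
  → r_3 = 7.1245
beam 4: φ=45°, α=165°
  cosα=-0.9659 sinα=0.2588 | (5,1) | tMaxX 0.7558 tMaxY 0.6568 | tΔX 1.0353 tΔY 3.8637
    t=0.6568 [y] (5,2)
    t=0.7558 [x] (4,2)
    t=1.7910 [x] (3,2)
    t=2.8263 [x] (2,2)
    t=3.8616 [x] (1,2)
    t=4.5205 [y] (1,3)
    t=4.8969 [x] (0,3) — stop
  → r_4 = 4.8969
beam 5: φ=90°, α=210°
  cosα=-0.8660 sinα=-0.5000 | (5,1) | tMaxX 0.8429 tMaxY 1.6600 | tΔX 1.1547 tΔY 2.0000
    t=0.8429 [x] (4,1)
    t=1.6600 [y] (4,0) — stop
  → r_5 = 1.6600

ranges = [0.3118, 1.0432, 7.1245, 4.8969, 1.6600]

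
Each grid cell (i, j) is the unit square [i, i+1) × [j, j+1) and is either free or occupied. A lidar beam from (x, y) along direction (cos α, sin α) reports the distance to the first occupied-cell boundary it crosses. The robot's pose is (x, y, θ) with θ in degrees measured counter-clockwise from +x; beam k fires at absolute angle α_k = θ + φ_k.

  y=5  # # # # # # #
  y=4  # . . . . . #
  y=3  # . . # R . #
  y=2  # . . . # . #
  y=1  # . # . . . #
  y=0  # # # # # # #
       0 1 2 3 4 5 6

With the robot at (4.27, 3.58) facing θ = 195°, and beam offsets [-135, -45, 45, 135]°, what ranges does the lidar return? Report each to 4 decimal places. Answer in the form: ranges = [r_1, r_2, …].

ranges = [1.6397, 0.3118, 0.5400, 1.9976]

beam 1: φ=-135°, α=60°
  direction (0.5000, 0.8660); cell (4,3); t to first gridline: x 1.4600, y 0.4850 (then +2.0000 / +1.1547)
    (4,4) via y @ 0.4850
    (5,4) via x @ 1.4600
    (5,5) via y @ 1.6397  # hit
  → r_1 = 1.6397
beam 2: φ=-45°, α=150°
  direction (-0.8660, 0.5000); cell (4,3); t to first gridline: x 0.3118, y 0.8400 (then +1.1547 / +2.0000)
    (3,3) via x @ 0.3118  # hit
  → r_2 = 0.3118
beam 3: φ=45°, α=240°
  direction (-0.5000, -0.8660); cell (4,3); t to first gridline: x 0.5400, y 0.6697 (then +2.0000 / +1.1547)
    (3,3) via x @ 0.5400  # hit
  → r_3 = 0.5400
beam 4: φ=135°, α=330°
  direction (0.8660, -0.5000); cell (4,3); t to first gridline: x 0.8429, y 1.1600 (then +1.1547 / +2.0000)
    (5,3) via x @ 0.8429
    (5,2) via y @ 1.1600
    (6,2) via x @ 1.9976  # hit
  → r_4 = 1.9976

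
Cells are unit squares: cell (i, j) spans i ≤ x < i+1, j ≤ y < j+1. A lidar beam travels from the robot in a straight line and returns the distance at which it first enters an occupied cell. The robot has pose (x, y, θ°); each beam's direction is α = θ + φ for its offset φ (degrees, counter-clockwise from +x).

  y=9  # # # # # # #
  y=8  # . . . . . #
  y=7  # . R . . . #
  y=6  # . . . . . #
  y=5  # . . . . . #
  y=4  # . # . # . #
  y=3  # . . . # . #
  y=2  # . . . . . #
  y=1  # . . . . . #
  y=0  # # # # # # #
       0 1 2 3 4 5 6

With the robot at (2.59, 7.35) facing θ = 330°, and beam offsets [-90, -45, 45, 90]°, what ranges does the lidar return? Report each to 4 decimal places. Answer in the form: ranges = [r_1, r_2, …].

ranges = [3.1800, 6.5740, 3.5303, 1.9053]

beam 1: φ=-90°, α=240°
  cosα=-0.5000 sinα=-0.8660 | (2,7) | tMaxX 1.1800 tMaxY 0.4041 | tΔX 2.0000 tΔY 1.1547
    t=0.4041 [y] (2,6)
    t=1.1800 [x] (1,6)
    t=1.5588 [y] (1,5)
    t=2.7135 [y] (1,4)
    t=3.1800 [x] (0,4) — stop
  → r_1 = 3.1800
beam 2: φ=-45°, α=285°
  cosα=0.2588 sinα=-0.9659 | (2,7) | tMaxX 1.5841 tMaxY 0.3623 | tΔX 3.8637 tΔY 1.0353
    t=0.3623 [y] (2,6)
    t=1.3976 [y] (2,5)
    t=1.5841 [x] (3,5)
    t=2.4329 [y] (3,4)
    t=3.4682 [y] (3,3)
    t=4.5035 [y] (3,2)
    t=5.4478 [x] (4,2)
    t=5.5387 [y] (4,1)
    t=6.5740 [y] (4,0) — stop
  → r_2 = 6.5740
beam 3: φ=45°, α=15°
  cosα=0.9659 sinα=0.2588 | (2,7) | tMaxX 0.4245 tMaxY 2.5114 | tΔX 1.0353 tΔY 3.8637
    t=0.4245 [x] (3,7)
    t=1.4597 [x] (4,7)
    t=2.4950 [x] (5,7)
    t=2.5114 [y] (5,8)
    t=3.5303 [x] (6,8) — stop
  → r_3 = 3.5303
beam 4: φ=90°, α=60°
  cosα=0.5000 sinα=0.8660 | (2,7) | tMaxX 0.8200 tMaxY 0.7506 | tΔX 2.0000 tΔY 1.1547
    t=0.7506 [y] (2,8)
    t=0.8200 [x] (3,8)
    t=1.9053 [y] (3,9) — stop
  → r_4 = 1.9053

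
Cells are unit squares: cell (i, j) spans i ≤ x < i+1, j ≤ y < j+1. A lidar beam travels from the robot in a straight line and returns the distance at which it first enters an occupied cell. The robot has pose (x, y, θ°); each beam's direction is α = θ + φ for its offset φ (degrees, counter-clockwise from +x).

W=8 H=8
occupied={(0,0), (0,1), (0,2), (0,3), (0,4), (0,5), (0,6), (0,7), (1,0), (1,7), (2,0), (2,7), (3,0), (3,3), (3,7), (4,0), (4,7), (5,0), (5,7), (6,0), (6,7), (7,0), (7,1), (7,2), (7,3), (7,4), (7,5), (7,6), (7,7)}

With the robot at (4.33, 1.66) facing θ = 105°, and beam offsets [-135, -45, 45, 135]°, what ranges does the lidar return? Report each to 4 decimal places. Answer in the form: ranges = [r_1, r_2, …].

beam 1: φ=-135°, α=330°
  dir = (cos 330°, sin 330°) = (0.8660, -0.5000); from cell (4,1)
  next x-line at t=0.7736, next y-line at t=1.3200; Δt_x=1.1547, Δt_y=2.0000
    x: enter (5,1) at t=0.7736
    y: enter (5,0) at t=1.3200 ← occupied
  → r_1 = 1.3200
beam 2: φ=-45°, α=60°
  dir = (cos 60°, sin 60°) = (0.5000, 0.8660); from cell (4,1)
  next x-line at t=1.3400, next y-line at t=0.3926; Δt_x=2.0000, Δt_y=1.1547
    y: enter (4,2) at t=0.3926
    x: enter (5,2) at t=1.3400
    y: enter (5,3) at t=1.5473
    y: enter (5,4) at t=2.7020
    x: enter (6,4) at t=3.3400
    y: enter (6,5) at t=3.8567
    y: enter (6,6) at t=5.0114
    x: enter (7,6) at t=5.3400 ← occupied
  → r_2 = 5.3400
beam 3: φ=45°, α=150°
  dir = (cos 150°, sin 150°) = (-0.8660, 0.5000); from cell (4,1)
  next x-line at t=0.3811, next y-line at t=0.6800; Δt_x=1.1547, Δt_y=2.0000
    x: enter (3,1) at t=0.3811
    y: enter (3,2) at t=0.6800
    x: enter (2,2) at t=1.5358
    y: enter (2,3) at t=2.6800
    x: enter (1,3) at t=2.6905
    x: enter (0,3) at t=3.8452 ← occupied
  → r_3 = 3.8452
beam 4: φ=135°, α=240°
  dir = (cos 240°, sin 240°) = (-0.5000, -0.8660); from cell (4,1)
  next x-line at t=0.6600, next y-line at t=0.7621; Δt_x=2.0000, Δt_y=1.1547
    x: enter (3,1) at t=0.6600
    y: enter (3,0) at t=0.7621 ← occupied
  → r_4 = 0.7621

ranges = [1.3200, 5.3400, 3.8452, 0.7621]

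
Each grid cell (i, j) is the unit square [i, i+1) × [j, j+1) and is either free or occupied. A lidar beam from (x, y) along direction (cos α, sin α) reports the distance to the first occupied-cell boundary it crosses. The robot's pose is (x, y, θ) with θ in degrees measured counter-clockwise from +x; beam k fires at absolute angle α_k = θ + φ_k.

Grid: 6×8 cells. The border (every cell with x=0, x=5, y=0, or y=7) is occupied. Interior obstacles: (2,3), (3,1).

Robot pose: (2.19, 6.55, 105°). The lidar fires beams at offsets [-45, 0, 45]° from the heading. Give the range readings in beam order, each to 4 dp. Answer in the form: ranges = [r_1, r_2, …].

ranges = [0.5196, 0.4659, 0.9000]

beam 1: φ=-45°, α=60°
  d=(0.5000,0.8660)  start (2,6)  tX=1.6200 tY=0.5196  stride 1/|dx|=2.0000 1/|dy|=1.1547
    cross y-line → (2,7), t=0.5196 (wall)
  → r_1 = 0.5196
beam 2: φ=0°, α=105°
  d=(-0.2588,0.9659)  start (2,6)  tX=0.7341 tY=0.4659  stride 1/|dx|=3.8637 1/|dy|=1.0353
    cross y-line → (2,7), t=0.4659 (wall)
  → r_2 = 0.4659
beam 3: φ=45°, α=150°
  d=(-0.8660,0.5000)  start (2,6)  tX=0.2194 tY=0.9000  stride 1/|dx|=1.1547 1/|dy|=2.0000
    cross x-line → (1,6), t=0.2194
    cross y-line → (1,7), t=0.9000 (wall)
  → r_3 = 0.9000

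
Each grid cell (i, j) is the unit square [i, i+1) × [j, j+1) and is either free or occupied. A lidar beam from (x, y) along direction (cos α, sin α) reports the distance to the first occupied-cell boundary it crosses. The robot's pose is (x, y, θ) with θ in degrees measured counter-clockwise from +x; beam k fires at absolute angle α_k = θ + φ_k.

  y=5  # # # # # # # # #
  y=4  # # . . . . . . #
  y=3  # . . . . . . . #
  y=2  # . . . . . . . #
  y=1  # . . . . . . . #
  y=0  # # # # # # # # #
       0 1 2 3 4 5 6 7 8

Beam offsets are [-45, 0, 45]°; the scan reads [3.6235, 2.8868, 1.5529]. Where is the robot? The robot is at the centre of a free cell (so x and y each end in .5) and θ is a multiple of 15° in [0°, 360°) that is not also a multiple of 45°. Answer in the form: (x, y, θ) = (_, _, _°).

(x, y, θ) = (2.5, 1.5, 120°)

Enumerate (i+0.5, j+0.5, θ) over the 27 free cells and 16 admissible headings. For each, cast all 3 beams and compare to the given ranges.
  (6.5, 3.5, 255°): beam 1 = 5.0000 ≠ 3.6235 ✗
  (6.5, 2.5, 105°): beam 1 = 2.8868 ≠ 3.6235 ✗
  (3.5, 1.5, 300°): beam 1 = 0.5176 ≠ 3.6235 ✗
  …
  (2.5, 1.5, 120°): r_1=3.6235, r_2=2.8868, r_3=1.5529 — all match ✓
No second candidate reproduces the full scan.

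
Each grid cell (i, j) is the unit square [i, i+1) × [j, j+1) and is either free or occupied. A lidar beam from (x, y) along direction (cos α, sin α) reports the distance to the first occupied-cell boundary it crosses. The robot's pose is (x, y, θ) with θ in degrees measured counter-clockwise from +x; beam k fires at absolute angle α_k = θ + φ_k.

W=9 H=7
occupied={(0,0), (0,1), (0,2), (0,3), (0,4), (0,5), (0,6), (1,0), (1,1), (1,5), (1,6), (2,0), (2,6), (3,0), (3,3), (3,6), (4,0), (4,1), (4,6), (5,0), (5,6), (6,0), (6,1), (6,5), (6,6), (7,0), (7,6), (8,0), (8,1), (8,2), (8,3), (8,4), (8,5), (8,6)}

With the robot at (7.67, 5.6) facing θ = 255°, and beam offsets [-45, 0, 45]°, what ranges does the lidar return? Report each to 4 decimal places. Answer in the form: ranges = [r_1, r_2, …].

beam 1: φ=-45°, α=210°
  d=(-0.8660,-0.5000)  start (7,5)  tX=0.7736 tY=1.2000  stride 1/|dx|=1.1547 1/|dy|=2.0000
    cross x-line → (6,5), t=0.7736 (wall)
  → r_1 = 0.7736
beam 2: φ=0°, α=255°
  d=(-0.2588,-0.9659)  start (7,5)  tX=2.5887 tY=0.6212  stride 1/|dx|=3.8637 1/|dy|=1.0353
    cross y-line → (7,4), t=0.6212
    cross y-line → (7,3), t=1.6564
    cross x-line → (6,3), t=2.5887
    cross y-line → (6,2), t=2.6917
    cross y-line → (6,1), t=3.7270 (wall)
  → r_2 = 3.7270
beam 3: φ=45°, α=300°
  d=(0.5000,-0.8660)  start (7,5)  tX=0.6600 tY=0.6928  stride 1/|dx|=2.0000 1/|dy|=1.1547
    cross x-line → (8,5), t=0.6600 (wall)
  → r_3 = 0.6600

ranges = [0.7736, 3.7270, 0.6600]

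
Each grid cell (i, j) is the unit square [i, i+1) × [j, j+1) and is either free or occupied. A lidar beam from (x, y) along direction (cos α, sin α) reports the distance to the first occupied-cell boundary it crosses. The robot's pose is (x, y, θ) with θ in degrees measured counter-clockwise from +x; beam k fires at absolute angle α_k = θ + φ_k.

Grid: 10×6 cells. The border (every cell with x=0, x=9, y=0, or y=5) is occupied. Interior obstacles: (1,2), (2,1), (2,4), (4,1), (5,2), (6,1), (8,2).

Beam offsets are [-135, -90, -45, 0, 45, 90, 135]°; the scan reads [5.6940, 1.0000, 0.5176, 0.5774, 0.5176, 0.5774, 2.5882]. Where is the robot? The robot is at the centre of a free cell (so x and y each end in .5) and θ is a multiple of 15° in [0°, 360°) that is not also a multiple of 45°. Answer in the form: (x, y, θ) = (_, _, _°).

Enumerate (i+0.5, j+0.5, θ) over the 25 free cells and 16 admissible headings. For each, cast all 7 beams and compare to the given ranges.
  (1.5, 1.5, 120°): beam 1 = 0.5176 ≠ 5.6940 ✗
  (2.5, 3.5, 60°): beam 1 = 1.5529 ≠ 5.6940 ✗
  (4.5, 4.5, 150°): beam 1 = 1.9319 ≠ 5.6940 ✗
  (4.5, 2.5, 195°): beam 1 = 2.8868 ≠ 5.6940 ✗
  …
  (3.5, 4.5, 120°): r_1=5.6940, r_2=1.0000, r_3=0.5176, r_4=0.5774, r_5=0.5176, r_6=0.5774, r_7=2.5882 — all match ✓
No second candidate reproduces the full scan.

(x, y, θ) = (3.5, 4.5, 120°)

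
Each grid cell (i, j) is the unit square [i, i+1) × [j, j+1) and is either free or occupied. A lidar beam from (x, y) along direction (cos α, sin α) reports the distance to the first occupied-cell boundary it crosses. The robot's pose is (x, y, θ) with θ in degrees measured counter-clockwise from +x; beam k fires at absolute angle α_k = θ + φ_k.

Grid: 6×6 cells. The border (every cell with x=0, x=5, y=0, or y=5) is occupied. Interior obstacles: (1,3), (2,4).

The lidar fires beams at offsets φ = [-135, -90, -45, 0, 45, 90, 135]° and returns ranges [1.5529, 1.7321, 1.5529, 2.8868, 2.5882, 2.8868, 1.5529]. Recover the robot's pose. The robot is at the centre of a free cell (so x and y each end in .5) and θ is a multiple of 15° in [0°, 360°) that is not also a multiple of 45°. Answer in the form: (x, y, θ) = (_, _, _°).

(x, y, θ) = (2.5, 2.5, 330°)

The pose lattice has 14·16 = 224 candidates. Test each by forward raycasting.
  (1.5, 2.5, 105°): beam 1 = 3.0000 ≠ 1.5529 ✗
  (2.5, 2.5, 300°): beam 4 = 1.7321 ≠ 2.8868 ✗
  (2.5, 2.5, 240°): beam 2 = 1.0000 ≠ 1.7321 ✗
  (4.5, 2.5, 285°): beam 1 = 2.8868 ≠ 1.5529 ✗
  …
  (2.5, 2.5, 330°): r_1=1.5529, r_2=1.7321, r_3=1.5529, r_4=2.8868, r_5=2.5882, r_6=2.8868, r_7=1.5529 — all match ✓
Unique over the lattice → pose = (2.5, 2.5, 330°).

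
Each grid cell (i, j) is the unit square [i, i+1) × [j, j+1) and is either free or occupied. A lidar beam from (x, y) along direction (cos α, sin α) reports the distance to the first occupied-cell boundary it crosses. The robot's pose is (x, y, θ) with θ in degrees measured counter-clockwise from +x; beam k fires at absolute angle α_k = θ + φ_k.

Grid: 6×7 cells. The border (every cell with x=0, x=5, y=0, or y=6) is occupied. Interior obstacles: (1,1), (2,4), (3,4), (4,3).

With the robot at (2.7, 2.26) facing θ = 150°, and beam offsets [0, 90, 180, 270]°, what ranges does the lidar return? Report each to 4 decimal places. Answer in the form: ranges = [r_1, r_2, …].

ranges = [1.9630, 1.4000, 2.5200, 2.0092]

beam 1: φ=0°, α=150°
  d=(-0.8660,0.5000)  start (2,2)  tX=0.8083 tY=1.4800  stride 1/|dx|=1.1547 1/|dy|=2.0000
    cross x-line → (1,2), t=0.8083
    cross y-line → (1,3), t=1.4800
    cross x-line → (0,3), t=1.9630 (wall)
  → r_1 = 1.9630
beam 2: φ=90°, α=240°
  d=(-0.5000,-0.8660)  start (2,2)  tX=1.4000 tY=0.3002  stride 1/|dx|=2.0000 1/|dy|=1.1547
    cross y-line → (2,1), t=0.3002
    cross x-line → (1,1), t=1.4000 (wall)
  → r_2 = 1.4000
beam 3: φ=180°, α=330°
  d=(0.8660,-0.5000)  start (2,2)  tX=0.3464 tY=0.5200  stride 1/|dx|=1.1547 1/|dy|=2.0000
    cross x-line → (3,2), t=0.3464
    cross y-line → (3,1), t=0.5200
    cross x-line → (4,1), t=1.5011
    cross y-line → (4,0), t=2.5200 (wall)
  → r_3 = 2.5200
beam 4: φ=270°, α=60°
  d=(0.5000,0.8660)  start (2,2)  tX=0.6000 tY=0.8545  stride 1/|dx|=2.0000 1/|dy|=1.1547
    cross x-line → (3,2), t=0.6000
    cross y-line → (3,3), t=0.8545
    cross y-line → (3,4), t=2.0092 (wall)
  → r_4 = 2.0092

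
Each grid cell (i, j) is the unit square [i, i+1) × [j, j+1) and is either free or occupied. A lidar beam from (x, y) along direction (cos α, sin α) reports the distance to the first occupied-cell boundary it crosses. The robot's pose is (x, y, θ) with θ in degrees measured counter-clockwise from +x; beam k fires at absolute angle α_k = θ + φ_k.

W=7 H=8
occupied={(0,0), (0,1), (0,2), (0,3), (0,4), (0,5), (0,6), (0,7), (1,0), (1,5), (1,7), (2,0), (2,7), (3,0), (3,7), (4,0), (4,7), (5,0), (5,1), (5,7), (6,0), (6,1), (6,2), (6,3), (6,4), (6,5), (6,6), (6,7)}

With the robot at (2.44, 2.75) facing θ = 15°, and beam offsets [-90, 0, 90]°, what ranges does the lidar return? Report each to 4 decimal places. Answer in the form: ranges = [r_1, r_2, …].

beam 1: φ=-90°, α=285°
  cosα=0.2588 sinα=-0.9659 | (2,2) | tMaxX 2.1637 tMaxY 0.7765 | tΔX 3.8637 tΔY 1.0353
    t=0.7765 [y] (2,1)
    t=1.8117 [y] (2,0) — stop
  → r_1 = 1.8117
beam 2: φ=0°, α=15°
  cosα=0.9659 sinα=0.2588 | (2,2) | tMaxX 0.5798 tMaxY 0.9659 | tΔX 1.0353 tΔY 3.8637
    t=0.5798 [x] (3,2)
    t=0.9659 [y] (3,3)
    t=1.6150 [x] (4,3)
    t=2.6503 [x] (5,3)
    t=3.6856 [x] (6,3) — stop
  → r_2 = 3.6856
beam 3: φ=90°, α=105°
  cosα=-0.2588 sinα=0.9659 | (2,2) | tMaxX 1.7000 tMaxY 0.2588 | tΔX 3.8637 tΔY 1.0353
    t=0.2588 [y] (2,3)
    t=1.2941 [y] (2,4)
    t=1.7000 [x] (1,4)
    t=2.3294 [y] (1,5) — stop
  → r_3 = 2.3294

ranges = [1.8117, 3.6856, 2.3294]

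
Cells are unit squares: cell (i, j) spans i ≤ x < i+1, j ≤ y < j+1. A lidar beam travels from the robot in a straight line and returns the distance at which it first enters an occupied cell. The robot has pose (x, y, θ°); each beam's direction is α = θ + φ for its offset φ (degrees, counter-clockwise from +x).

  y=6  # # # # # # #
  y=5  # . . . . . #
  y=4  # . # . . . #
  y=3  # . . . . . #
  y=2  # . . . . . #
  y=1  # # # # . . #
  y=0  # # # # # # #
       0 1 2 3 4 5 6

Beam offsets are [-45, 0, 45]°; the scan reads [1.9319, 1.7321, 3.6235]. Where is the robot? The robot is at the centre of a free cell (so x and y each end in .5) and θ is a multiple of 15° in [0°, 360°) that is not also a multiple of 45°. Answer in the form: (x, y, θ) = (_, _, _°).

(x, y, θ) = (4.5, 5.5, 210°)

Enumerate (i+0.5, j+0.5, θ) over the 21 free cells and 16 admissible headings. For each, cast all 3 beams and compare to the given ranges.
  (5.5, 3.5, 345°): beam 1 = 1.0000 ≠ 1.9319 ✗
  (3.5, 5.5, 165°): beam 1 = 0.5774 ≠ 1.9319 ✗
  (5.5, 1.5, 105°): beam 1 = 1.0000 ≠ 1.9319 ✗
  (1.5, 2.5, 240°): beam 1 = 0.5176 ≠ 1.9319 ✗
  …
  (4.5, 5.5, 210°): r_1=1.9319, r_2=1.7321, r_3=3.6235 — all match ✓
No second candidate reproduces the full scan.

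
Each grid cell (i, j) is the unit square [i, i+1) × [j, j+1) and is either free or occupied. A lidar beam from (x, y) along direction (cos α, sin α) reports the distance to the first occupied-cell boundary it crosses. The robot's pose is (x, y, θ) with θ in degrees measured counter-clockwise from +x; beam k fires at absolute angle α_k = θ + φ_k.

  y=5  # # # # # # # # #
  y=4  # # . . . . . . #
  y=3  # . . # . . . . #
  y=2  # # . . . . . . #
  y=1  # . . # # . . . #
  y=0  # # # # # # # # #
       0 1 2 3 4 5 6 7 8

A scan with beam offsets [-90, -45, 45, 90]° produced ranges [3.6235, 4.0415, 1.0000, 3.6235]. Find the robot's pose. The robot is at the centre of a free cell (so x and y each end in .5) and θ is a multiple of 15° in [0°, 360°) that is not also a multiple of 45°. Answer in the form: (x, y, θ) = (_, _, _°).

The pose lattice has 23·16 = 368 candidates. Test each by forward raycasting.
  (2.5, 3.5, 240°): beam 1 = 1.0000 ≠ 3.6235 ✗
  (7.5, 3.5, 345°): beam 1 = 2.5882 ≠ 3.6235 ✗
  (7.5, 1.5, 255°): beam 1 = 5.6940 ≠ 3.6235 ✗
  (4.5, 3.5, 345°): beam 1 = 1.5529 ≠ 3.6235 ✗
  …
  (4.5, 2.5, 75°): r_1=3.6235, r_2=4.0415, r_3=1.0000, r_4=3.6235 — all match ✓
Only this pose fits every beam.

(x, y, θ) = (4.5, 2.5, 75°)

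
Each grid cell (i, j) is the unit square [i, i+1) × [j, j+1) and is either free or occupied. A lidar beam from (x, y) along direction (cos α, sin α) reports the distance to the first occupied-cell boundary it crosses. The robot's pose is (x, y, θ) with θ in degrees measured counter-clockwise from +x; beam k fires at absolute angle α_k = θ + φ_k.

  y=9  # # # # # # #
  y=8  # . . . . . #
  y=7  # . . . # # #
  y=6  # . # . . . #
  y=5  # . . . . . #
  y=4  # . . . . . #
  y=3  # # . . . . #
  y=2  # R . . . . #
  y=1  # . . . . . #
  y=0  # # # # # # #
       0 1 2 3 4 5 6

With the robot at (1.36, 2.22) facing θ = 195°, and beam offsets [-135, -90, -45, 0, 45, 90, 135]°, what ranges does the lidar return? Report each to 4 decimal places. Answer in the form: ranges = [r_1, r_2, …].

ranges = [0.9007, 0.8075, 0.4157, 0.3727, 0.7200, 1.2630, 2.4400]

beam 1: φ=-135°, α=60°
  cosα=0.5000 sinα=0.8660 | (1,2) | tMaxX 1.2800 tMaxY 0.9007 | tΔX 2.0000 tΔY 1.1547
    t=0.9007 [y] (1,3) — stop
  → r_1 = 0.9007
beam 2: φ=-90°, α=105°
  cosα=-0.2588 sinα=0.9659 | (1,2) | tMaxX 1.3909 tMaxY 0.8075 | tΔX 3.8637 tΔY 1.0353
    t=0.8075 [y] (1,3) — stop
  → r_2 = 0.8075
beam 3: φ=-45°, α=150°
  cosα=-0.8660 sinα=0.5000 | (1,2) | tMaxX 0.4157 tMaxY 1.5600 | tΔX 1.1547 tΔY 2.0000
    t=0.4157 [x] (0,2) — stop
  → r_3 = 0.4157
beam 4: φ=0°, α=195°
  cosα=-0.9659 sinα=-0.2588 | (1,2) | tMaxX 0.3727 tMaxY 0.8500 | tΔX 1.0353 tΔY 3.8637
    t=0.3727 [x] (0,2) — stop
  → r_4 = 0.3727
beam 5: φ=45°, α=240°
  cosα=-0.5000 sinα=-0.8660 | (1,2) | tMaxX 0.7200 tMaxY 0.2540 | tΔX 2.0000 tΔY 1.1547
    t=0.2540 [y] (1,1)
    t=0.7200 [x] (0,1) — stop
  → r_5 = 0.7200
beam 6: φ=90°, α=285°
  cosα=0.2588 sinα=-0.9659 | (1,2) | tMaxX 2.4728 tMaxY 0.2278 | tΔX 3.8637 tΔY 1.0353
    t=0.2278 [y] (1,1)
    t=1.2630 [y] (1,0) — stop
  → r_6 = 1.2630
beam 7: φ=135°, α=330°
  cosα=0.8660 sinα=-0.5000 | (1,2) | tMaxX 0.7390 tMaxY 0.4400 | tΔX 1.1547 tΔY 2.0000
    t=0.4400 [y] (1,1)
    t=0.7390 [x] (2,1)
    t=1.8937 [x] (3,1)
    t=2.4400 [y] (3,0) — stop
  → r_7 = 2.4400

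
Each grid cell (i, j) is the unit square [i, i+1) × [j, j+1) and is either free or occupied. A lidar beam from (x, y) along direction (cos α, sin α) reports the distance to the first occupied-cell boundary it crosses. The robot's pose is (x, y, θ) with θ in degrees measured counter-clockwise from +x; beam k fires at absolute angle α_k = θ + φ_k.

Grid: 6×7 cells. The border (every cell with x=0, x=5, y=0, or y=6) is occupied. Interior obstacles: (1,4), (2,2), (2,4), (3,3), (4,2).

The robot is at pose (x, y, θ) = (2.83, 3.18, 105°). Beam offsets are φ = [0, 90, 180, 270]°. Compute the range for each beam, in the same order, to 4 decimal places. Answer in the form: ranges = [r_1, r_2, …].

beam 1: φ=0°, α=105°
  direction (-0.2588, 0.9659); cell (2,3); t to first gridline: x 3.2069, y 0.8489 (then +3.8637 / +1.0353)
    (2,4) via y @ 0.8489  # hit
  → r_1 = 0.8489
beam 2: φ=90°, α=195°
  direction (-0.9659, -0.2588); cell (2,3); t to first gridline: x 0.8593, y 0.6955 (then +1.0353 / +3.8637)
    (2,2) via y @ 0.6955  # hit
  → r_2 = 0.6955
beam 3: φ=180°, α=285°
  direction (0.2588, -0.9659); cell (2,3); t to first gridline: x 0.6568, y 0.1863 (then +3.8637 / +1.0353)
    (2,2) via y @ 0.1863  # hit
  → r_3 = 0.1863
beam 4: φ=270°, α=15°
  direction (0.9659, 0.2588); cell (2,3); t to first gridline: x 0.1760, y 3.1682 (then +1.0353 / +3.8637)
    (3,3) via x @ 0.1760  # hit
  → r_4 = 0.1760

ranges = [0.8489, 0.6955, 0.1863, 0.1760]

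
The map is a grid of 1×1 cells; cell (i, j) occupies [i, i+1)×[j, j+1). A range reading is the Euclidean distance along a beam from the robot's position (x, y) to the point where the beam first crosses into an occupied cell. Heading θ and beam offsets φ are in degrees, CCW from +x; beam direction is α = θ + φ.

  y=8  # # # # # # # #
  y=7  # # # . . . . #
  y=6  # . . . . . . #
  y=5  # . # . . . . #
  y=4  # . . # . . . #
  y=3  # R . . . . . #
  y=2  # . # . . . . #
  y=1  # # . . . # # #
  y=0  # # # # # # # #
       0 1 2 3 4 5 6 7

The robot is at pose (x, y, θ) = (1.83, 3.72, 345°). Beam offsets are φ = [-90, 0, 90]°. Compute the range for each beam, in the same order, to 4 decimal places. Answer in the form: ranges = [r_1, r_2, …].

ranges = [1.7807, 5.3524, 1.3252]

beam 1: φ=-90°, α=255°
  d=(-0.2588,-0.9659)  start (1,3)  tX=3.2069 tY=0.7454  stride 1/|dx|=3.8637 1/|dy|=1.0353
    cross y-line → (1,2), t=0.7454
    cross y-line → (1,1), t=1.7807 (wall)
  → r_1 = 1.7807
beam 2: φ=0°, α=345°
  d=(0.9659,-0.2588)  start (1,3)  tX=0.1760 tY=2.7819  stride 1/|dx|=1.0353 1/|dy|=3.8637
    cross x-line → (2,3), t=0.1760
    cross x-line → (3,3), t=1.2113
    cross x-line → (4,3), t=2.2465
    cross y-line → (4,2), t=2.7819
    cross x-line → (5,2), t=3.2818
    cross x-line → (6,2), t=4.3171
    cross x-line → (7,2), t=5.3524 (wall)
  → r_2 = 5.3524
beam 3: φ=90°, α=75°
  d=(0.2588,0.9659)  start (1,3)  tX=0.6568 tY=0.2899  stride 1/|dx|=3.8637 1/|dy|=1.0353
    cross y-line → (1,4), t=0.2899
    cross x-line → (2,4), t=0.6568
    cross y-line → (2,5), t=1.3252 (wall)
  → r_3 = 1.3252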